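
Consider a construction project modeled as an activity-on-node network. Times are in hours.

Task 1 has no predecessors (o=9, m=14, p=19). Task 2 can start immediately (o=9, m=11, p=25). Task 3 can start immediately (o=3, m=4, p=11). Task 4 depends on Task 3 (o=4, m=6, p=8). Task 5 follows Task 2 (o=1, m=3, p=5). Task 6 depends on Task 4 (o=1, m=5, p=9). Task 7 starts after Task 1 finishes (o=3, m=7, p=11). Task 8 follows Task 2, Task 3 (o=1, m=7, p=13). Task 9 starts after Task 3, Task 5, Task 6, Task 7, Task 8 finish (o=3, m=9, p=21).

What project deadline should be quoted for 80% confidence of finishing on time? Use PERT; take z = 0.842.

te_Task 1 = (9 + 4·14 + 19)/6 = 84/6 = 14; σ²_Task 1 = ((19−9)/6)² = 2.778
te_Task 2 = (9 + 4·11 + 25)/6 = 78/6 = 13; σ²_Task 2 = ((25−9)/6)² = 7.111
te_Task 3 = (3 + 4·4 + 11)/6 = 30/6 = 5; σ²_Task 3 = ((11−3)/6)² = 1.778
te_Task 4 = (4 + 4·6 + 8)/6 = 36/6 = 6; σ²_Task 4 = ((8−4)/6)² = 0.444
te_Task 5 = (1 + 4·3 + 5)/6 = 18/6 = 3; σ²_Task 5 = ((5−1)/6)² = 0.444
te_Task 6 = (1 + 4·5 + 9)/6 = 30/6 = 5; σ²_Task 6 = ((9−1)/6)² = 1.778
te_Task 7 = (3 + 4·7 + 11)/6 = 42/6 = 7; σ²_Task 7 = ((11−3)/6)² = 1.778
te_Task 8 = (1 + 4·7 + 13)/6 = 42/6 = 7; σ²_Task 8 = ((13−1)/6)² = 4.000
te_Task 9 = (3 + 4·9 + 21)/6 = 60/6 = 10; σ²_Task 9 = ((21−3)/6)² = 9.000

Forward pass:
ES_Task 1 = 0; EF_Task 1 = 14
ES_Task 2 = 0; EF_Task 2 = 13
ES_Task 3 = 0; EF_Task 3 = 5
ES_Task 4 = 5; EF_Task 4 = 5+6 = 11
ES_Task 5 = 13; EF_Task 5 = 13+3 = 16
ES_Task 6 = 11; EF_Task 6 = 11+5 = 16
ES_Task 7 = 14; EF_Task 7 = 14+7 = 21
ES_Task 8 = max(EF_Task 2=13, EF_Task 3=5) = 13; EF_Task 8 = 13+7 = 20
ES_Task 9 = max(EF_Task 3=5, EF_Task 5=16, EF_Task 6=16, EF_Task 7=21, EF_Task 8=20) = 21; EF_Task 9 = 21+10 = 31
Expected project duration μ = 31 hours. Critical path: Task 1 → Task 7 → Task 9.

Variance along critical path = 2.778 + 1.778 + 9.000 = 13.556; σ = 3.682 hours.
D = μ + z·σ = 31 + 0.842·3.682 = 34.1 hours

34.1 hours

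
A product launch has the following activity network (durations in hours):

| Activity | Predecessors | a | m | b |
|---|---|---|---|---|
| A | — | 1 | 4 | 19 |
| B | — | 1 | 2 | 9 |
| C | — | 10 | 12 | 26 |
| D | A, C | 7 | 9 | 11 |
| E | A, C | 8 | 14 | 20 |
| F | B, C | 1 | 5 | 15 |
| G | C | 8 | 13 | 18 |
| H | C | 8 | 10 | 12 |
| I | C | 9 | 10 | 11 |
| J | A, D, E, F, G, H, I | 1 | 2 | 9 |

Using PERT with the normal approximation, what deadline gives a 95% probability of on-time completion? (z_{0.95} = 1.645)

te_A = (1 + 4·4 + 19)/6 = 36/6 = 6; σ²_A = ((19−1)/6)² = 9.000
te_B = (1 + 4·2 + 9)/6 = 18/6 = 3; σ²_B = ((9−1)/6)² = 1.778
te_C = (10 + 4·12 + 26)/6 = 84/6 = 14; σ²_C = ((26−10)/6)² = 7.111
te_D = (7 + 4·9 + 11)/6 = 54/6 = 9; σ²_D = ((11−7)/6)² = 0.444
te_E = (8 + 4·14 + 20)/6 = 84/6 = 14; σ²_E = ((20−8)/6)² = 4.000
te_F = (1 + 4·5 + 15)/6 = 36/6 = 6; σ²_F = ((15−1)/6)² = 5.444
te_G = (8 + 4·13 + 18)/6 = 78/6 = 13; σ²_G = ((18−8)/6)² = 2.778
te_H = (8 + 4·10 + 12)/6 = 60/6 = 10; σ²_H = ((12−8)/6)² = 0.444
te_I = (9 + 4·10 + 11)/6 = 60/6 = 10; σ²_I = ((11−9)/6)² = 0.111
te_J = (1 + 4·2 + 9)/6 = 18/6 = 3; σ²_J = ((9−1)/6)² = 1.778

Forward pass:
ES_A = 0; EF_A = 6
ES_B = 0; EF_B = 3
ES_C = 0; EF_C = 14
ES_D = max(EF_A=6, EF_C=14) = 14; EF_D = 14+9 = 23
ES_E = max(EF_A=6, EF_C=14) = 14; EF_E = 14+14 = 28
ES_F = max(EF_B=3, EF_C=14) = 14; EF_F = 14+6 = 20
ES_G = 14; EF_G = 14+13 = 27
ES_H = 14; EF_H = 14+10 = 24
ES_I = 14; EF_I = 14+10 = 24
ES_J = max(EF_A=6, EF_D=23, EF_E=28, EF_F=20, EF_G=27, EF_H=24, EF_I=24) = 28; EF_J = 28+3 = 31
Expected project duration μ = 31 hours. Critical path: C → E → J.

Variance along critical path = 7.111 + 4.000 + 1.778 = 12.889; σ = 3.590 hours.
D = μ + z·σ = 31 + 1.645·3.590 = 36.9 hours

36.9 hours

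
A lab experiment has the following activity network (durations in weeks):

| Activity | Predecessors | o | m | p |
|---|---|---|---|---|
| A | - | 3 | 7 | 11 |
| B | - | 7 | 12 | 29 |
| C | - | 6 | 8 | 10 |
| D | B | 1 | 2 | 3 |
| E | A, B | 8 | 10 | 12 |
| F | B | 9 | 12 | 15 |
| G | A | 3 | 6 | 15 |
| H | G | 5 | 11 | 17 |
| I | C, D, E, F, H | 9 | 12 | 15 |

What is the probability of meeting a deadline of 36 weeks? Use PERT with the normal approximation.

te_A = (3 + 4·7 + 11)/6 = 42/6 = 7; σ²_A = ((11−3)/6)² = 1.778
te_B = (7 + 4·12 + 29)/6 = 84/6 = 14; σ²_B = ((29−7)/6)² = 13.444
te_C = (6 + 4·8 + 10)/6 = 48/6 = 8; σ²_C = ((10−6)/6)² = 0.444
te_D = (1 + 4·2 + 3)/6 = 12/6 = 2; σ²_D = ((3−1)/6)² = 0.111
te_E = (8 + 4·10 + 12)/6 = 60/6 = 10; σ²_E = ((12−8)/6)² = 0.444
te_F = (9 + 4·12 + 15)/6 = 72/6 = 12; σ²_F = ((15−9)/6)² = 1.000
te_G = (3 + 4·6 + 15)/6 = 42/6 = 7; σ²_G = ((15−3)/6)² = 4.000
te_H = (5 + 4·11 + 17)/6 = 66/6 = 11; σ²_H = ((17−5)/6)² = 4.000
te_I = (9 + 4·12 + 15)/6 = 72/6 = 12; σ²_I = ((15−9)/6)² = 1.000

Forward pass:
ES_A = 0; EF_A = 7
ES_B = 0; EF_B = 14
ES_C = 0; EF_C = 8
ES_D = 14; EF_D = 14+2 = 16
ES_E = max(EF_A=7, EF_B=14) = 14; EF_E = 14+10 = 24
ES_F = 14; EF_F = 14+12 = 26
ES_G = 7; EF_G = 7+7 = 14
ES_H = 14; EF_H = 14+11 = 25
ES_I = max(EF_C=8, EF_D=16, EF_E=24, EF_F=26, EF_H=25) = 26; EF_I = 26+12 = 38
Expected project duration μ = 38 weeks. Critical path: B → F → I.

Variance along critical path = 13.444 + 1.000 + 1.000 = 15.444; σ = √15.444 = 3.930 weeks.
Z = (36 − 38) / 3.930 = -0.509
P(T ≤ 36) = Φ(-0.509) ≈ 0.305

0.305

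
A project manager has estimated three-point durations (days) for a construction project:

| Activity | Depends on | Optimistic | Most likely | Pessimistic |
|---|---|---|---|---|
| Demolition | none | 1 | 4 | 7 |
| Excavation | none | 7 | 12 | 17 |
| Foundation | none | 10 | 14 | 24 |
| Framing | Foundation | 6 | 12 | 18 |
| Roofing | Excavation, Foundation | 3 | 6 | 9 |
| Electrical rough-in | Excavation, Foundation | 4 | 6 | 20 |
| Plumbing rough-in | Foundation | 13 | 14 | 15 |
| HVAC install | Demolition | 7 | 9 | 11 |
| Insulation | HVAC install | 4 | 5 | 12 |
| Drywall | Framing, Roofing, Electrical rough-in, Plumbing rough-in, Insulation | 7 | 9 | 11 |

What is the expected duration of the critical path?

te_Demolition = (1 + 4·4 + 7)/6 = 24/6 = 4
te_Excavation = (7 + 4·12 + 17)/6 = 72/6 = 12
te_Foundation = (10 + 4·14 + 24)/6 = 90/6 = 15
te_Framing = (6 + 4·12 + 18)/6 = 72/6 = 12
te_Roofing = (3 + 4·6 + 9)/6 = 36/6 = 6
te_Electrical rough-in = (4 + 4·6 + 20)/6 = 48/6 = 8
te_Plumbing rough-in = (13 + 4·14 + 15)/6 = 84/6 = 14
te_HVAC install = (7 + 4·9 + 11)/6 = 54/6 = 9
te_Insulation = (4 + 4·5 + 12)/6 = 36/6 = 6
te_Drywall = (7 + 4·9 + 11)/6 = 54/6 = 9

Forward pass:
ES_Demolition = 0; EF_Demolition = 4
ES_Excavation = 0; EF_Excavation = 12
ES_Foundation = 0; EF_Foundation = 15
ES_Framing = 15; EF_Framing = 15+12 = 27
ES_Roofing = max(EF_Excavation=12, EF_Foundation=15) = 15; EF_Roofing = 15+6 = 21
ES_Electrical rough-in = max(EF_Excavation=12, EF_Foundation=15) = 15; EF_Electrical rough-in = 15+8 = 23
ES_Plumbing rough-in = 15; EF_Plumbing rough-in = 15+14 = 29
ES_HVAC install = 4; EF_HVAC install = 4+9 = 13
ES_Insulation = 13; EF_Insulation = 13+6 = 19
ES_Drywall = max(EF_Framing=27, EF_Roofing=21, EF_Electrical rough-in=23, EF_Plumbing rough-in=29, EF_Insulation=19) = 29; EF_Drywall = 29+9 = 38
Expected project duration μ = 38 days. Critical path: Foundation → Plumbing rough-in → Drywall.

38 days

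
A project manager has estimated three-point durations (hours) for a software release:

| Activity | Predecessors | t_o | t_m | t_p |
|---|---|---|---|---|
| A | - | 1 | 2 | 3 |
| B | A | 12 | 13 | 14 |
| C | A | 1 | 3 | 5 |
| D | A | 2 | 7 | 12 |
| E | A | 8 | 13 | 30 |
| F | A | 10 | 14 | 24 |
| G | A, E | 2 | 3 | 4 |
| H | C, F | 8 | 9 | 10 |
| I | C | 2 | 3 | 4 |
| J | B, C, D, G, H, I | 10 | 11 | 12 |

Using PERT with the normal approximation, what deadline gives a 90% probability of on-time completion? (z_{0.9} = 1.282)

40.1 hours

te_A = (1 + 4·2 + 3)/6 = 12/6 = 2; σ²_A = ((3−1)/6)² = 0.111
te_B = (12 + 4·13 + 14)/6 = 78/6 = 13; σ²_B = ((14−12)/6)² = 0.111
te_C = (1 + 4·3 + 5)/6 = 18/6 = 3; σ²_C = ((5−1)/6)² = 0.444
te_D = (2 + 4·7 + 12)/6 = 42/6 = 7; σ²_D = ((12−2)/6)² = 2.778
te_E = (8 + 4·13 + 30)/6 = 90/6 = 15; σ²_E = ((30−8)/6)² = 13.444
te_F = (10 + 4·14 + 24)/6 = 90/6 = 15; σ²_F = ((24−10)/6)² = 5.444
te_G = (2 + 4·3 + 4)/6 = 18/6 = 3; σ²_G = ((4−2)/6)² = 0.111
te_H = (8 + 4·9 + 10)/6 = 54/6 = 9; σ²_H = ((10−8)/6)² = 0.111
te_I = (2 + 4·3 + 4)/6 = 18/6 = 3; σ²_I = ((4−2)/6)² = 0.111
te_J = (10 + 4·11 + 12)/6 = 66/6 = 11; σ²_J = ((12−10)/6)² = 0.111

Forward pass:
ES_A = 0; EF_A = 2
ES_B = 2; EF_B = 2+13 = 15
ES_C = 2; EF_C = 2+3 = 5
ES_D = 2; EF_D = 2+7 = 9
ES_E = 2; EF_E = 2+15 = 17
ES_F = 2; EF_F = 2+15 = 17
ES_G = max(EF_A=2, EF_E=17) = 17; EF_G = 17+3 = 20
ES_H = max(EF_C=5, EF_F=17) = 17; EF_H = 17+9 = 26
ES_I = 5; EF_I = 5+3 = 8
ES_J = max(EF_B=15, EF_C=5, EF_D=9, EF_G=20, EF_H=26, EF_I=8) = 26; EF_J = 26+11 = 37
Expected project duration μ = 37 hours. Critical path: A → F → H → J.

Variance along critical path = 0.111 + 5.444 + 0.111 + 0.111 = 5.778; σ = 2.404 hours.
D = μ + z·σ = 37 + 1.282·2.404 = 40.1 hours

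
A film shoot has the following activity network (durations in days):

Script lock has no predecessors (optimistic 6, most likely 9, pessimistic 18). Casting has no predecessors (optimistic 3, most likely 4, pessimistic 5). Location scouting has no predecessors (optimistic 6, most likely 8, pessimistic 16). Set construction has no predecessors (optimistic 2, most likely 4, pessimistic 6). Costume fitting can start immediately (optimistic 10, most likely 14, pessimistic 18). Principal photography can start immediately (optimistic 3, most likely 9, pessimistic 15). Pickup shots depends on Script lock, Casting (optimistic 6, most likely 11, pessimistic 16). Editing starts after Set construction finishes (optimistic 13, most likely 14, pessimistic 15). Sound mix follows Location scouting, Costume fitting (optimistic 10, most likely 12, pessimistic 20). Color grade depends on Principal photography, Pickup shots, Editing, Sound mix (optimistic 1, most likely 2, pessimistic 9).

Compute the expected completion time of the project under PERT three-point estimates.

te_Script lock = (6 + 4·9 + 18)/6 = 60/6 = 10
te_Casting = (3 + 4·4 + 5)/6 = 24/6 = 4
te_Location scouting = (6 + 4·8 + 16)/6 = 54/6 = 9
te_Set construction = (2 + 4·4 + 6)/6 = 24/6 = 4
te_Costume fitting = (10 + 4·14 + 18)/6 = 84/6 = 14
te_Principal photography = (3 + 4·9 + 15)/6 = 54/6 = 9
te_Pickup shots = (6 + 4·11 + 16)/6 = 66/6 = 11
te_Editing = (13 + 4·14 + 15)/6 = 84/6 = 14
te_Sound mix = (10 + 4·12 + 20)/6 = 78/6 = 13
te_Color grade = (1 + 4·2 + 9)/6 = 18/6 = 3

Forward pass:
ES_Script lock = 0; EF_Script lock = 10
ES_Casting = 0; EF_Casting = 4
ES_Location scouting = 0; EF_Location scouting = 9
ES_Set construction = 0; EF_Set construction = 4
ES_Costume fitting = 0; EF_Costume fitting = 14
ES_Principal photography = 0; EF_Principal photography = 9
ES_Pickup shots = max(EF_Script lock=10, EF_Casting=4) = 10; EF_Pickup shots = 10+11 = 21
ES_Editing = 4; EF_Editing = 4+14 = 18
ES_Sound mix = max(EF_Location scouting=9, EF_Costume fitting=14) = 14; EF_Sound mix = 14+13 = 27
ES_Color grade = max(EF_Principal photography=9, EF_Pickup shots=21, EF_Editing=18, EF_Sound mix=27) = 27; EF_Color grade = 27+3 = 30
Expected project duration μ = 30 days. Critical path: Costume fitting → Sound mix → Color grade.

30 days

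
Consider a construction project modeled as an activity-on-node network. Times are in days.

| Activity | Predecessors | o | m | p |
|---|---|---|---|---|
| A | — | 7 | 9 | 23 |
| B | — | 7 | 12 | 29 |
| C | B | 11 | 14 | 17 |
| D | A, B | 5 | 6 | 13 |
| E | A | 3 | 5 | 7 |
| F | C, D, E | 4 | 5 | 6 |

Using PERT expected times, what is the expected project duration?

33 days

te_A = (7 + 4·9 + 23)/6 = 66/6 = 11
te_B = (7 + 4·12 + 29)/6 = 84/6 = 14
te_C = (11 + 4·14 + 17)/6 = 84/6 = 14
te_D = (5 + 4·6 + 13)/6 = 42/6 = 7
te_E = (3 + 4·5 + 7)/6 = 30/6 = 5
te_F = (4 + 4·5 + 6)/6 = 30/6 = 5

Forward pass:
ES_A = 0; EF_A = 11
ES_B = 0; EF_B = 14
ES_C = 14; EF_C = 14+14 = 28
ES_D = max(EF_A=11, EF_B=14) = 14; EF_D = 14+7 = 21
ES_E = 11; EF_E = 11+5 = 16
ES_F = max(EF_C=28, EF_D=21, EF_E=16) = 28; EF_F = 28+5 = 33
Expected project duration μ = 33 days. Critical path: B → C → F.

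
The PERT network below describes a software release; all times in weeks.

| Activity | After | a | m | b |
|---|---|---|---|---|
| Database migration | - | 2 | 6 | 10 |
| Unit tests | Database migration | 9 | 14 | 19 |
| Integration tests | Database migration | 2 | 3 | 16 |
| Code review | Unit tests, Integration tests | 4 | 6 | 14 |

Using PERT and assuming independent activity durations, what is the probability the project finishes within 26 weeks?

0.356

te_Database migration = (2 + 4·6 + 10)/6 = 36/6 = 6; σ²_Database migration = ((10−2)/6)² = 1.778
te_Unit tests = (9 + 4·14 + 19)/6 = 84/6 = 14; σ²_Unit tests = ((19−9)/6)² = 2.778
te_Integration tests = (2 + 4·3 + 16)/6 = 30/6 = 5; σ²_Integration tests = ((16−2)/6)² = 5.444
te_Code review = (4 + 4·6 + 14)/6 = 42/6 = 7; σ²_Code review = ((14−4)/6)² = 2.778

Forward pass:
ES_Database migration = 0; EF_Database migration = 6
ES_Unit tests = 6; EF_Unit tests = 6+14 = 20
ES_Integration tests = 6; EF_Integration tests = 6+5 = 11
ES_Code review = max(EF_Unit tests=20, EF_Integration tests=11) = 20; EF_Code review = 20+7 = 27
Expected project duration μ = 27 weeks. Critical path: Database migration → Unit tests → Code review.

Variance along critical path = 1.778 + 2.778 + 2.778 = 7.333; σ = √7.333 = 2.708 weeks.
Z = (26 − 27) / 2.708 = -0.369
P(T ≤ 26) = Φ(-0.369) ≈ 0.356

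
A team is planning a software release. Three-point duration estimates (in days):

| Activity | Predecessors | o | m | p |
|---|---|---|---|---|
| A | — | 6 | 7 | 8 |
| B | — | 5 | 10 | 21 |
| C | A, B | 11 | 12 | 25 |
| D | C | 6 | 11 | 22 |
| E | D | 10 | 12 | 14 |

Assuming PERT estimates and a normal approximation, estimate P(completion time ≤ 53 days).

0.814

te_A = (6 + 4·7 + 8)/6 = 42/6 = 7; σ²_A = ((8−6)/6)² = 0.111
te_B = (5 + 4·10 + 21)/6 = 66/6 = 11; σ²_B = ((21−5)/6)² = 7.111
te_C = (11 + 4·12 + 25)/6 = 84/6 = 14; σ²_C = ((25−11)/6)² = 5.444
te_D = (6 + 4·11 + 22)/6 = 72/6 = 12; σ²_D = ((22−6)/6)² = 7.111
te_E = (10 + 4·12 + 14)/6 = 72/6 = 12; σ²_E = ((14−10)/6)² = 0.444

Forward pass:
ES_A = 0; EF_A = 7
ES_B = 0; EF_B = 11
ES_C = max(EF_A=7, EF_B=11) = 11; EF_C = 11+14 = 25
ES_D = 25; EF_D = 25+12 = 37
ES_E = 37; EF_E = 37+12 = 49
Expected project duration μ = 49 days. Critical path: B → C → D → E.

Variance along critical path = 7.111 + 5.444 + 7.111 + 0.444 = 20.111; σ = √20.111 = 4.485 days.
Z = (53 − 49) / 4.485 = 0.892
P(T ≤ 53) = Φ(0.892) ≈ 0.814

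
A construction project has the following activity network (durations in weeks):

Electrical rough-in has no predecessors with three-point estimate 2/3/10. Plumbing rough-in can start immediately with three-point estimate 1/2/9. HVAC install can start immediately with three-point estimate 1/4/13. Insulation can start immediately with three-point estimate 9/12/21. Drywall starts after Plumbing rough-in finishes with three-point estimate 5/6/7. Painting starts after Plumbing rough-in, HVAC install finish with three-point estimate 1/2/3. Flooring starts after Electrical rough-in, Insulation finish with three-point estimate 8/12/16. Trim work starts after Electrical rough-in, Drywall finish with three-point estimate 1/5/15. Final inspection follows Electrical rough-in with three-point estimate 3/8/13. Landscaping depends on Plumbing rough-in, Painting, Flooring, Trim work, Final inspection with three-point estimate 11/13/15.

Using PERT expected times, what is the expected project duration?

38 weeks

te_Electrical rough-in = (2 + 4·3 + 10)/6 = 24/6 = 4
te_Plumbing rough-in = (1 + 4·2 + 9)/6 = 18/6 = 3
te_HVAC install = (1 + 4·4 + 13)/6 = 30/6 = 5
te_Insulation = (9 + 4·12 + 21)/6 = 78/6 = 13
te_Drywall = (5 + 4·6 + 7)/6 = 36/6 = 6
te_Painting = (1 + 4·2 + 3)/6 = 12/6 = 2
te_Flooring = (8 + 4·12 + 16)/6 = 72/6 = 12
te_Trim work = (1 + 4·5 + 15)/6 = 36/6 = 6
te_Final inspection = (3 + 4·8 + 13)/6 = 48/6 = 8
te_Landscaping = (11 + 4·13 + 15)/6 = 78/6 = 13

Forward pass:
ES_Electrical rough-in = 0; EF_Electrical rough-in = 4
ES_Plumbing rough-in = 0; EF_Plumbing rough-in = 3
ES_HVAC install = 0; EF_HVAC install = 5
ES_Insulation = 0; EF_Insulation = 13
ES_Drywall = 3; EF_Drywall = 3+6 = 9
ES_Painting = max(EF_Plumbing rough-in=3, EF_HVAC install=5) = 5; EF_Painting = 5+2 = 7
ES_Flooring = max(EF_Electrical rough-in=4, EF_Insulation=13) = 13; EF_Flooring = 13+12 = 25
ES_Trim work = max(EF_Electrical rough-in=4, EF_Drywall=9) = 9; EF_Trim work = 9+6 = 15
ES_Final inspection = 4; EF_Final inspection = 4+8 = 12
ES_Landscaping = max(EF_Plumbing rough-in=3, EF_Painting=7, EF_Flooring=25, EF_Trim work=15, EF_Final inspection=12) = 25; EF_Landscaping = 25+13 = 38
Expected project duration μ = 38 weeks. Critical path: Insulation → Flooring → Landscaping.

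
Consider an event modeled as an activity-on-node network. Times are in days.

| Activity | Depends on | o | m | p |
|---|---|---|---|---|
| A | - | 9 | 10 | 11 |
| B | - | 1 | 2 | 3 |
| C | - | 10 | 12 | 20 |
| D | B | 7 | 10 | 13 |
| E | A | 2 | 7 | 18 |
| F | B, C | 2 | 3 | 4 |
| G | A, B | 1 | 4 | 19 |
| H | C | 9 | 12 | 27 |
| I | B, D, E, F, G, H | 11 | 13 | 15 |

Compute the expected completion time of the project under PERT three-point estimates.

40 days

te_A = (9 + 4·10 + 11)/6 = 60/6 = 10
te_B = (1 + 4·2 + 3)/6 = 12/6 = 2
te_C = (10 + 4·12 + 20)/6 = 78/6 = 13
te_D = (7 + 4·10 + 13)/6 = 60/6 = 10
te_E = (2 + 4·7 + 18)/6 = 48/6 = 8
te_F = (2 + 4·3 + 4)/6 = 18/6 = 3
te_G = (1 + 4·4 + 19)/6 = 36/6 = 6
te_H = (9 + 4·12 + 27)/6 = 84/6 = 14
te_I = (11 + 4·13 + 15)/6 = 78/6 = 13

Forward pass:
ES_A = 0; EF_A = 10
ES_B = 0; EF_B = 2
ES_C = 0; EF_C = 13
ES_D = 2; EF_D = 2+10 = 12
ES_E = 10; EF_E = 10+8 = 18
ES_F = max(EF_B=2, EF_C=13) = 13; EF_F = 13+3 = 16
ES_G = max(EF_A=10, EF_B=2) = 10; EF_G = 10+6 = 16
ES_H = 13; EF_H = 13+14 = 27
ES_I = max(EF_B=2, EF_D=12, EF_E=18, EF_F=16, EF_G=16, EF_H=27) = 27; EF_I = 27+13 = 40
Expected project duration μ = 40 days. Critical path: C → H → I.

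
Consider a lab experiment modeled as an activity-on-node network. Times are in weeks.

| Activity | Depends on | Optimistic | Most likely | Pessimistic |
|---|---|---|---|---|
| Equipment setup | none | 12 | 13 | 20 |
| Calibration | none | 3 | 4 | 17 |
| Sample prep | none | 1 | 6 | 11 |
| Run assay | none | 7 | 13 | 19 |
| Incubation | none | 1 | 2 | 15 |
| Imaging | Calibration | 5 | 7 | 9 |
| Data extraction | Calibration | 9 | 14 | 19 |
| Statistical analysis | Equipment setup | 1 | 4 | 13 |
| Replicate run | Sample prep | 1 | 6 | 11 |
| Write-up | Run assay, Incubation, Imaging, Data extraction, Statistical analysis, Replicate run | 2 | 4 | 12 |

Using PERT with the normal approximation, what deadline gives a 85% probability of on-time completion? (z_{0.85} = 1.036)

28.4 weeks

te_Equipment setup = (12 + 4·13 + 20)/6 = 84/6 = 14; σ²_Equipment setup = ((20−12)/6)² = 1.778
te_Calibration = (3 + 4·4 + 17)/6 = 36/6 = 6; σ²_Calibration = ((17−3)/6)² = 5.444
te_Sample prep = (1 + 4·6 + 11)/6 = 36/6 = 6; σ²_Sample prep = ((11−1)/6)² = 2.778
te_Run assay = (7 + 4·13 + 19)/6 = 78/6 = 13; σ²_Run assay = ((19−7)/6)² = 4.000
te_Incubation = (1 + 4·2 + 15)/6 = 24/6 = 4; σ²_Incubation = ((15−1)/6)² = 5.444
te_Imaging = (5 + 4·7 + 9)/6 = 42/6 = 7; σ²_Imaging = ((9−5)/6)² = 0.444
te_Data extraction = (9 + 4·14 + 19)/6 = 84/6 = 14; σ²_Data extraction = ((19−9)/6)² = 2.778
te_Statistical analysis = (1 + 4·4 + 13)/6 = 30/6 = 5; σ²_Statistical analysis = ((13−1)/6)² = 4.000
te_Replicate run = (1 + 4·6 + 11)/6 = 36/6 = 6; σ²_Replicate run = ((11−1)/6)² = 2.778
te_Write-up = (2 + 4·4 + 12)/6 = 30/6 = 5; σ²_Write-up = ((12−2)/6)² = 2.778

Forward pass:
ES_Equipment setup = 0; EF_Equipment setup = 14
ES_Calibration = 0; EF_Calibration = 6
ES_Sample prep = 0; EF_Sample prep = 6
ES_Run assay = 0; EF_Run assay = 13
ES_Incubation = 0; EF_Incubation = 4
ES_Imaging = 6; EF_Imaging = 6+7 = 13
ES_Data extraction = 6; EF_Data extraction = 6+14 = 20
ES_Statistical analysis = 14; EF_Statistical analysis = 14+5 = 19
ES_Replicate run = 6; EF_Replicate run = 6+6 = 12
ES_Write-up = max(EF_Run assay=13, EF_Incubation=4, EF_Imaging=13, EF_Data extraction=20, EF_Statistical analysis=19, EF_Replicate run=12) = 20; EF_Write-up = 20+5 = 25
Expected project duration μ = 25 weeks. Critical path: Calibration → Data extraction → Write-up.

Variance along critical path = 5.444 + 2.778 + 2.778 = 11.000; σ = 3.317 weeks.
D = μ + z·σ = 25 + 1.036·3.317 = 28.4 weeks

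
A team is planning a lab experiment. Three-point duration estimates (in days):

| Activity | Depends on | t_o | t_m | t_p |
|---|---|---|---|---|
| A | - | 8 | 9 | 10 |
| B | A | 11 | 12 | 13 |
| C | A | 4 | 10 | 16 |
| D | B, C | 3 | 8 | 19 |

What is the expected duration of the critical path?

30 days

te_A = (8 + 4·9 + 10)/6 = 54/6 = 9
te_B = (11 + 4·12 + 13)/6 = 72/6 = 12
te_C = (4 + 4·10 + 16)/6 = 60/6 = 10
te_D = (3 + 4·8 + 19)/6 = 54/6 = 9

Forward pass:
ES_A = 0; EF_A = 9
ES_B = 9; EF_B = 9+12 = 21
ES_C = 9; EF_C = 9+10 = 19
ES_D = max(EF_B=21, EF_C=19) = 21; EF_D = 21+9 = 30
Expected project duration μ = 30 days. Critical path: A → B → D.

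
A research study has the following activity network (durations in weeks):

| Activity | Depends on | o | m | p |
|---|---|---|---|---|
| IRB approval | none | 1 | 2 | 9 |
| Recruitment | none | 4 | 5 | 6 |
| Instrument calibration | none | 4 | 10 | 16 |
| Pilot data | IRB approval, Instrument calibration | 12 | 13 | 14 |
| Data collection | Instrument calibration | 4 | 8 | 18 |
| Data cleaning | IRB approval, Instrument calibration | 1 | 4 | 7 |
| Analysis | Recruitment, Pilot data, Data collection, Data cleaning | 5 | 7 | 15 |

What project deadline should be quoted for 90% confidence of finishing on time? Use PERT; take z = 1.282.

te_IRB approval = (1 + 4·2 + 9)/6 = 18/6 = 3; σ²_IRB approval = ((9−1)/6)² = 1.778
te_Recruitment = (4 + 4·5 + 6)/6 = 30/6 = 5; σ²_Recruitment = ((6−4)/6)² = 0.111
te_Instrument calibration = (4 + 4·10 + 16)/6 = 60/6 = 10; σ²_Instrument calibration = ((16−4)/6)² = 4.000
te_Pilot data = (12 + 4·13 + 14)/6 = 78/6 = 13; σ²_Pilot data = ((14−12)/6)² = 0.111
te_Data collection = (4 + 4·8 + 18)/6 = 54/6 = 9; σ²_Data collection = ((18−4)/6)² = 5.444
te_Data cleaning = (1 + 4·4 + 7)/6 = 24/6 = 4; σ²_Data cleaning = ((7−1)/6)² = 1.000
te_Analysis = (5 + 4·7 + 15)/6 = 48/6 = 8; σ²_Analysis = ((15−5)/6)² = 2.778

Forward pass:
ES_IRB approval = 0; EF_IRB approval = 3
ES_Recruitment = 0; EF_Recruitment = 5
ES_Instrument calibration = 0; EF_Instrument calibration = 10
ES_Pilot data = max(EF_IRB approval=3, EF_Instrument calibration=10) = 10; EF_Pilot data = 10+13 = 23
ES_Data collection = 10; EF_Data collection = 10+9 = 19
ES_Data cleaning = max(EF_IRB approval=3, EF_Instrument calibration=10) = 10; EF_Data cleaning = 10+4 = 14
ES_Analysis = max(EF_Recruitment=5, EF_Pilot data=23, EF_Data collection=19, EF_Data cleaning=14) = 23; EF_Analysis = 23+8 = 31
Expected project duration μ = 31 weeks. Critical path: Instrument calibration → Pilot data → Analysis.

Variance along critical path = 4.000 + 0.111 + 2.778 = 6.889; σ = 2.625 weeks.
D = μ + z·σ = 31 + 1.282·2.625 = 34.4 weeks

34.4 weeks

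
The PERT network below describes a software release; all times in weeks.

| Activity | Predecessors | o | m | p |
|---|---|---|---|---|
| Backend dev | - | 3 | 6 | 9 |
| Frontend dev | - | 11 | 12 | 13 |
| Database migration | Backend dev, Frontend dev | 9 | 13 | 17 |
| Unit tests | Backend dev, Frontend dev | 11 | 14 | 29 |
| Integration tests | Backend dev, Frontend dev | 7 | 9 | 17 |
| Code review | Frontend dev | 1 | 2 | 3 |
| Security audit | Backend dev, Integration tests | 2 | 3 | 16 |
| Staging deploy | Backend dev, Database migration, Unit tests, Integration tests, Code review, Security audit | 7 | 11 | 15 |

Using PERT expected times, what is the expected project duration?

te_Backend dev = (3 + 4·6 + 9)/6 = 36/6 = 6
te_Frontend dev = (11 + 4·12 + 13)/6 = 72/6 = 12
te_Database migration = (9 + 4·13 + 17)/6 = 78/6 = 13
te_Unit tests = (11 + 4·14 + 29)/6 = 96/6 = 16
te_Integration tests = (7 + 4·9 + 17)/6 = 60/6 = 10
te_Code review = (1 + 4·2 + 3)/6 = 12/6 = 2
te_Security audit = (2 + 4·3 + 16)/6 = 30/6 = 5
te_Staging deploy = (7 + 4·11 + 15)/6 = 66/6 = 11

Forward pass:
ES_Backend dev = 0; EF_Backend dev = 6
ES_Frontend dev = 0; EF_Frontend dev = 12
ES_Database migration = max(EF_Backend dev=6, EF_Frontend dev=12) = 12; EF_Database migration = 12+13 = 25
ES_Unit tests = max(EF_Backend dev=6, EF_Frontend dev=12) = 12; EF_Unit tests = 12+16 = 28
ES_Integration tests = max(EF_Backend dev=6, EF_Frontend dev=12) = 12; EF_Integration tests = 12+10 = 22
ES_Code review = 12; EF_Code review = 12+2 = 14
ES_Security audit = max(EF_Backend dev=6, EF_Integration tests=22) = 22; EF_Security audit = 22+5 = 27
ES_Staging deploy = max(EF_Backend dev=6, EF_Database migration=25, EF_Unit tests=28, EF_Integration tests=22, EF_Code review=14, EF_Security audit=27) = 28; EF_Staging deploy = 28+11 = 39
Expected project duration μ = 39 weeks. Critical path: Frontend dev → Unit tests → Staging deploy.

39 weeks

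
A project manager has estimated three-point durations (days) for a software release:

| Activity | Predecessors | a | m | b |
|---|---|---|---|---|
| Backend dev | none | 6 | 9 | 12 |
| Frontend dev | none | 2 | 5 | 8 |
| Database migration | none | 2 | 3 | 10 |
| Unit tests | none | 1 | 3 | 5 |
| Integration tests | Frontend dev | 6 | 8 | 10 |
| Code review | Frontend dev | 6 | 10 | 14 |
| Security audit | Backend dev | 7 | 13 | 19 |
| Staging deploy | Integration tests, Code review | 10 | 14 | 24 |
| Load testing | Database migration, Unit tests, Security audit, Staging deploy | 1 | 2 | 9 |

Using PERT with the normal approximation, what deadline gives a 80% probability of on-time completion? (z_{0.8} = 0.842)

te_Backend dev = (6 + 4·9 + 12)/6 = 54/6 = 9; σ²_Backend dev = ((12−6)/6)² = 1.000
te_Frontend dev = (2 + 4·5 + 8)/6 = 30/6 = 5; σ²_Frontend dev = ((8−2)/6)² = 1.000
te_Database migration = (2 + 4·3 + 10)/6 = 24/6 = 4; σ²_Database migration = ((10−2)/6)² = 1.778
te_Unit tests = (1 + 4·3 + 5)/6 = 18/6 = 3; σ²_Unit tests = ((5−1)/6)² = 0.444
te_Integration tests = (6 + 4·8 + 10)/6 = 48/6 = 8; σ²_Integration tests = ((10−6)/6)² = 0.444
te_Code review = (6 + 4·10 + 14)/6 = 60/6 = 10; σ²_Code review = ((14−6)/6)² = 1.778
te_Security audit = (7 + 4·13 + 19)/6 = 78/6 = 13; σ²_Security audit = ((19−7)/6)² = 4.000
te_Staging deploy = (10 + 4·14 + 24)/6 = 90/6 = 15; σ²_Staging deploy = ((24−10)/6)² = 5.444
te_Load testing = (1 + 4·2 + 9)/6 = 18/6 = 3; σ²_Load testing = ((9−1)/6)² = 1.778

Forward pass:
ES_Backend dev = 0; EF_Backend dev = 9
ES_Frontend dev = 0; EF_Frontend dev = 5
ES_Database migration = 0; EF_Database migration = 4
ES_Unit tests = 0; EF_Unit tests = 3
ES_Integration tests = 5; EF_Integration tests = 5+8 = 13
ES_Code review = 5; EF_Code review = 5+10 = 15
ES_Security audit = 9; EF_Security audit = 9+13 = 22
ES_Staging deploy = max(EF_Integration tests=13, EF_Code review=15) = 15; EF_Staging deploy = 15+15 = 30
ES_Load testing = max(EF_Database migration=4, EF_Unit tests=3, EF_Security audit=22, EF_Staging deploy=30) = 30; EF_Load testing = 30+3 = 33
Expected project duration μ = 33 days. Critical path: Frontend dev → Code review → Staging deploy → Load testing.

Variance along critical path = 1.000 + 1.778 + 5.444 + 1.778 = 10.000; σ = 3.162 days.
D = μ + z·σ = 33 + 0.842·3.162 = 35.7 days

35.7 days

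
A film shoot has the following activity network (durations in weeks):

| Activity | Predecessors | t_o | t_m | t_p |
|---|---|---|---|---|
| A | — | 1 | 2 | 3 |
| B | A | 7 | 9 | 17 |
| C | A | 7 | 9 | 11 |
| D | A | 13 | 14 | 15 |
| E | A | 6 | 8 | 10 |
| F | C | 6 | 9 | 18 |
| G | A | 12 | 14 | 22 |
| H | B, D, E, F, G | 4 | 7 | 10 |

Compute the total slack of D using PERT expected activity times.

te_A = (1 + 4·2 + 3)/6 = 12/6 = 2
te_B = (7 + 4·9 + 17)/6 = 60/6 = 10
te_C = (7 + 4·9 + 11)/6 = 54/6 = 9
te_D = (13 + 4·14 + 15)/6 = 84/6 = 14
te_E = (6 + 4·8 + 10)/6 = 48/6 = 8
te_F = (6 + 4·9 + 18)/6 = 60/6 = 10
te_G = (12 + 4·14 + 22)/6 = 90/6 = 15
te_H = (4 + 4·7 + 10)/6 = 42/6 = 7

Forward pass:
ES_A = 0; EF_A = 2
ES_B = 2; EF_B = 2+10 = 12
ES_C = 2; EF_C = 2+9 = 11
ES_D = 2; EF_D = 2+14 = 16
ES_E = 2; EF_E = 2+8 = 10
ES_F = 11; EF_F = 11+10 = 21
ES_G = 2; EF_G = 2+15 = 17
ES_H = max(EF_B=12, EF_D=16, EF_E=10, EF_F=21, EF_G=17) = 21; EF_H = 21+7 = 28
Expected project duration μ = 28 weeks. Critical path: A → C → F → H.

Backward pass:
LF_H = 28; LS_H = 28−7 = 21
LF_G = LS_H = 21; LS_G = 21−15 = 6
LF_F = LS_H = 21; LS_F = 21−10 = 11
LF_E = LS_H = 21; LS_E = 21−8 = 13
LF_D = LS_H = 21; LS_D = 21−14 = 7
LF_C = LS_F = 11; LS_C = 11−9 = 2
LF_B = LS_H = 21; LS_B = 21−10 = 11
LF_A = min(LS_B=11, LS_C=2, LS_D=7, LS_E=13, LS_G=6) = 2; LS_A = 2−2 = 0
Slack_D = LS_D − ES_D = 7 − 2 = 5

5 weeks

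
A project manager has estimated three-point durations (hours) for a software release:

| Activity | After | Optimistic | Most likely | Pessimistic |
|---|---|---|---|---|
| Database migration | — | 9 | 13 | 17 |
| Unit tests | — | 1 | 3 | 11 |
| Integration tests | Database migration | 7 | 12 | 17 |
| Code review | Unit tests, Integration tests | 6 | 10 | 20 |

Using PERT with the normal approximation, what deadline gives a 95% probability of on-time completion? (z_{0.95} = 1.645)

41.2 hours

te_Database migration = (9 + 4·13 + 17)/6 = 78/6 = 13; σ²_Database migration = ((17−9)/6)² = 1.778
te_Unit tests = (1 + 4·3 + 11)/6 = 24/6 = 4; σ²_Unit tests = ((11−1)/6)² = 2.778
te_Integration tests = (7 + 4·12 + 17)/6 = 72/6 = 12; σ²_Integration tests = ((17−7)/6)² = 2.778
te_Code review = (6 + 4·10 + 20)/6 = 66/6 = 11; σ²_Code review = ((20−6)/6)² = 5.444

Forward pass:
ES_Database migration = 0; EF_Database migration = 13
ES_Unit tests = 0; EF_Unit tests = 4
ES_Integration tests = 13; EF_Integration tests = 13+12 = 25
ES_Code review = max(EF_Unit tests=4, EF_Integration tests=25) = 25; EF_Code review = 25+11 = 36
Expected project duration μ = 36 hours. Critical path: Database migration → Integration tests → Code review.

Variance along critical path = 1.778 + 2.778 + 5.444 = 10.000; σ = 3.162 hours.
D = μ + z·σ = 36 + 1.645·3.162 = 41.2 hours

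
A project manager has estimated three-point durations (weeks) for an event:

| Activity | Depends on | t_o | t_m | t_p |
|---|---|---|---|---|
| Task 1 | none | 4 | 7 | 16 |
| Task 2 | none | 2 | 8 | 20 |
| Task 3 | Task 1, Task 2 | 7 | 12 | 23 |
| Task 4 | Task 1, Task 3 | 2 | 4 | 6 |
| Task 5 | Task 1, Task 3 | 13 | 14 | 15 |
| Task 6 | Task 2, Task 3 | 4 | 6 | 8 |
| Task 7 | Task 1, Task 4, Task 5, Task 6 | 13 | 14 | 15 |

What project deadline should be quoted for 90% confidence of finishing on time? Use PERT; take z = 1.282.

55.2 weeks

te_Task 1 = (4 + 4·7 + 16)/6 = 48/6 = 8; σ²_Task 1 = ((16−4)/6)² = 4.000
te_Task 2 = (2 + 4·8 + 20)/6 = 54/6 = 9; σ²_Task 2 = ((20−2)/6)² = 9.000
te_Task 3 = (7 + 4·12 + 23)/6 = 78/6 = 13; σ²_Task 3 = ((23−7)/6)² = 7.111
te_Task 4 = (2 + 4·4 + 6)/6 = 24/6 = 4; σ²_Task 4 = ((6−2)/6)² = 0.444
te_Task 5 = (13 + 4·14 + 15)/6 = 84/6 = 14; σ²_Task 5 = ((15−13)/6)² = 0.111
te_Task 6 = (4 + 4·6 + 8)/6 = 36/6 = 6; σ²_Task 6 = ((8−4)/6)² = 0.444
te_Task 7 = (13 + 4·14 + 15)/6 = 84/6 = 14; σ²_Task 7 = ((15−13)/6)² = 0.111

Forward pass:
ES_Task 1 = 0; EF_Task 1 = 8
ES_Task 2 = 0; EF_Task 2 = 9
ES_Task 3 = max(EF_Task 1=8, EF_Task 2=9) = 9; EF_Task 3 = 9+13 = 22
ES_Task 4 = max(EF_Task 1=8, EF_Task 3=22) = 22; EF_Task 4 = 22+4 = 26
ES_Task 5 = max(EF_Task 1=8, EF_Task 3=22) = 22; EF_Task 5 = 22+14 = 36
ES_Task 6 = max(EF_Task 2=9, EF_Task 3=22) = 22; EF_Task 6 = 22+6 = 28
ES_Task 7 = max(EF_Task 1=8, EF_Task 4=26, EF_Task 5=36, EF_Task 6=28) = 36; EF_Task 7 = 36+14 = 50
Expected project duration μ = 50 weeks. Critical path: Task 2 → Task 3 → Task 5 → Task 7.

Variance along critical path = 9.000 + 7.111 + 0.111 + 0.111 = 16.333; σ = 4.041 weeks.
D = μ + z·σ = 50 + 1.282·4.041 = 55.2 weeks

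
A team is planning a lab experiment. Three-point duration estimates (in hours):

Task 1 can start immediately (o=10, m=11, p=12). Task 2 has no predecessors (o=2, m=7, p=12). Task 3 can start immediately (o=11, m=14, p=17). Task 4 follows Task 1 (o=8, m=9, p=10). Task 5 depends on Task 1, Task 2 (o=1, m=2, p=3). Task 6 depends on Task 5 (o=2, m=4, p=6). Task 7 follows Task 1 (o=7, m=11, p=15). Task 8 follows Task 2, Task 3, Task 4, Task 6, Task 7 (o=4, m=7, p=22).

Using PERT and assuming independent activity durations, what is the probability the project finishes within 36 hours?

te_Task 1 = (10 + 4·11 + 12)/6 = 66/6 = 11; σ²_Task 1 = ((12−10)/6)² = 0.111
te_Task 2 = (2 + 4·7 + 12)/6 = 42/6 = 7; σ²_Task 2 = ((12−2)/6)² = 2.778
te_Task 3 = (11 + 4·14 + 17)/6 = 84/6 = 14; σ²_Task 3 = ((17−11)/6)² = 1.000
te_Task 4 = (8 + 4·9 + 10)/6 = 54/6 = 9; σ²_Task 4 = ((10−8)/6)² = 0.111
te_Task 5 = (1 + 4·2 + 3)/6 = 12/6 = 2; σ²_Task 5 = ((3−1)/6)² = 0.111
te_Task 6 = (2 + 4·4 + 6)/6 = 24/6 = 4; σ²_Task 6 = ((6−2)/6)² = 0.444
te_Task 7 = (7 + 4·11 + 15)/6 = 66/6 = 11; σ²_Task 7 = ((15−7)/6)² = 1.778
te_Task 8 = (4 + 4·7 + 22)/6 = 54/6 = 9; σ²_Task 8 = ((22−4)/6)² = 9.000

Forward pass:
ES_Task 1 = 0; EF_Task 1 = 11
ES_Task 2 = 0; EF_Task 2 = 7
ES_Task 3 = 0; EF_Task 3 = 14
ES_Task 4 = 11; EF_Task 4 = 11+9 = 20
ES_Task 5 = max(EF_Task 1=11, EF_Task 2=7) = 11; EF_Task 5 = 11+2 = 13
ES_Task 6 = 13; EF_Task 6 = 13+4 = 17
ES_Task 7 = 11; EF_Task 7 = 11+11 = 22
ES_Task 8 = max(EF_Task 2=7, EF_Task 3=14, EF_Task 4=20, EF_Task 6=17, EF_Task 7=22) = 22; EF_Task 8 = 22+9 = 31
Expected project duration μ = 31 hours. Critical path: Task 1 → Task 7 → Task 8.

Variance along critical path = 0.111 + 1.778 + 9.000 = 10.889; σ = √10.889 = 3.300 hours.
Z = (36 − 31) / 3.300 = 1.515
P(T ≤ 36) = Φ(1.515) ≈ 0.935

0.935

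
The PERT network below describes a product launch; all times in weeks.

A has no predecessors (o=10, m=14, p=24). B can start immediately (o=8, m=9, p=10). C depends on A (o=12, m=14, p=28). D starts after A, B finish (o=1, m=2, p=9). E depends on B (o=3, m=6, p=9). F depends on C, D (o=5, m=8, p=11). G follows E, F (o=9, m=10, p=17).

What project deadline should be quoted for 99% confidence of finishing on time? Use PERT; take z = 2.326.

59.1 weeks

te_A = (10 + 4·14 + 24)/6 = 90/6 = 15; σ²_A = ((24−10)/6)² = 5.444
te_B = (8 + 4·9 + 10)/6 = 54/6 = 9; σ²_B = ((10−8)/6)² = 0.111
te_C = (12 + 4·14 + 28)/6 = 96/6 = 16; σ²_C = ((28−12)/6)² = 7.111
te_D = (1 + 4·2 + 9)/6 = 18/6 = 3; σ²_D = ((9−1)/6)² = 1.778
te_E = (3 + 4·6 + 9)/6 = 36/6 = 6; σ²_E = ((9−3)/6)² = 1.000
te_F = (5 + 4·8 + 11)/6 = 48/6 = 8; σ²_F = ((11−5)/6)² = 1.000
te_G = (9 + 4·10 + 17)/6 = 66/6 = 11; σ²_G = ((17−9)/6)² = 1.778

Forward pass:
ES_A = 0; EF_A = 15
ES_B = 0; EF_B = 9
ES_C = 15; EF_C = 15+16 = 31
ES_D = max(EF_A=15, EF_B=9) = 15; EF_D = 15+3 = 18
ES_E = 9; EF_E = 9+6 = 15
ES_F = max(EF_C=31, EF_D=18) = 31; EF_F = 31+8 = 39
ES_G = max(EF_E=15, EF_F=39) = 39; EF_G = 39+11 = 50
Expected project duration μ = 50 weeks. Critical path: A → C → F → G.

Variance along critical path = 5.444 + 7.111 + 1.000 + 1.778 = 15.333; σ = 3.916 weeks.
D = μ + z·σ = 50 + 2.326·3.916 = 59.1 weeks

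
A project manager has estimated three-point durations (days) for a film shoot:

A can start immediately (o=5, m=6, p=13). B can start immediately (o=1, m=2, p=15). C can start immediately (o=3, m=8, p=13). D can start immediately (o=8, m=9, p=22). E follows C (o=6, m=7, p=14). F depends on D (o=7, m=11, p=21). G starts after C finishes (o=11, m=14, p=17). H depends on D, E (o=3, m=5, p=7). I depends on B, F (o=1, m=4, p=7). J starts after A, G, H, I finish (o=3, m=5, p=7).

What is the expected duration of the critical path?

32 days

te_A = (5 + 4·6 + 13)/6 = 42/6 = 7
te_B = (1 + 4·2 + 15)/6 = 24/6 = 4
te_C = (3 + 4·8 + 13)/6 = 48/6 = 8
te_D = (8 + 4·9 + 22)/6 = 66/6 = 11
te_E = (6 + 4·7 + 14)/6 = 48/6 = 8
te_F = (7 + 4·11 + 21)/6 = 72/6 = 12
te_G = (11 + 4·14 + 17)/6 = 84/6 = 14
te_H = (3 + 4·5 + 7)/6 = 30/6 = 5
te_I = (1 + 4·4 + 7)/6 = 24/6 = 4
te_J = (3 + 4·5 + 7)/6 = 30/6 = 5

Forward pass:
ES_A = 0; EF_A = 7
ES_B = 0; EF_B = 4
ES_C = 0; EF_C = 8
ES_D = 0; EF_D = 11
ES_E = 8; EF_E = 8+8 = 16
ES_F = 11; EF_F = 11+12 = 23
ES_G = 8; EF_G = 8+14 = 22
ES_H = max(EF_D=11, EF_E=16) = 16; EF_H = 16+5 = 21
ES_I = max(EF_B=4, EF_F=23) = 23; EF_I = 23+4 = 27
ES_J = max(EF_A=7, EF_G=22, EF_H=21, EF_I=27) = 27; EF_J = 27+5 = 32
Expected project duration μ = 32 days. Critical path: D → F → I → J.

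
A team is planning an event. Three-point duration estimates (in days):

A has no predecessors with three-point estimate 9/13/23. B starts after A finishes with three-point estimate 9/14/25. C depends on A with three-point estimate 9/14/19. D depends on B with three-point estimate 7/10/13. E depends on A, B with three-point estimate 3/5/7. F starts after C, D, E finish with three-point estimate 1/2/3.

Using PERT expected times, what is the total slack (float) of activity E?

te_A = (9 + 4·13 + 23)/6 = 84/6 = 14
te_B = (9 + 4·14 + 25)/6 = 90/6 = 15
te_C = (9 + 4·14 + 19)/6 = 84/6 = 14
te_D = (7 + 4·10 + 13)/6 = 60/6 = 10
te_E = (3 + 4·5 + 7)/6 = 30/6 = 5
te_F = (1 + 4·2 + 3)/6 = 12/6 = 2

Forward pass:
ES_A = 0; EF_A = 14
ES_B = 14; EF_B = 14+15 = 29
ES_C = 14; EF_C = 14+14 = 28
ES_D = 29; EF_D = 29+10 = 39
ES_E = max(EF_A=14, EF_B=29) = 29; EF_E = 29+5 = 34
ES_F = max(EF_C=28, EF_D=39, EF_E=34) = 39; EF_F = 39+2 = 41
Expected project duration μ = 41 days. Critical path: A → B → D → F.

Backward pass:
LF_F = 41; LS_F = 41−2 = 39
LF_E = LS_F = 39; LS_E = 39−5 = 34
LF_D = LS_F = 39; LS_D = 39−10 = 29
LF_C = LS_F = 39; LS_C = 39−14 = 25
LF_B = min(LS_D=29, LS_E=34) = 29; LS_B = 29−15 = 14
LF_A = min(LS_B=14, LS_C=25, LS_E=34) = 14; LS_A = 14−14 = 0
Slack_E = LS_E − ES_E = 34 − 29 = 5

5 days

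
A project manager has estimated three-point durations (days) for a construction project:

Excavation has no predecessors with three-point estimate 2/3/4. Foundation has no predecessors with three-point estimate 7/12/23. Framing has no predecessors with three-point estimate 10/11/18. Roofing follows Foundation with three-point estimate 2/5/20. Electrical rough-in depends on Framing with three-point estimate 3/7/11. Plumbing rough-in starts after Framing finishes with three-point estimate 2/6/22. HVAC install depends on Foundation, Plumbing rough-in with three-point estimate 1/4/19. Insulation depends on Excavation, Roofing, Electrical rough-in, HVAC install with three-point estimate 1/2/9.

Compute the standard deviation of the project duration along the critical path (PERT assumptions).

4.86 days

te_Excavation = (2 + 4·3 + 4)/6 = 18/6 = 3; σ²_Excavation = ((4−2)/6)² = 0.111
te_Foundation = (7 + 4·12 + 23)/6 = 78/6 = 13; σ²_Foundation = ((23−7)/6)² = 7.111
te_Framing = (10 + 4·11 + 18)/6 = 72/6 = 12; σ²_Framing = ((18−10)/6)² = 1.778
te_Roofing = (2 + 4·5 + 20)/6 = 42/6 = 7; σ²_Roofing = ((20−2)/6)² = 9.000
te_Electrical rough-in = (3 + 4·7 + 11)/6 = 42/6 = 7; σ²_Electrical rough-in = ((11−3)/6)² = 1.778
te_Plumbing rough-in = (2 + 4·6 + 22)/6 = 48/6 = 8; σ²_Plumbing rough-in = ((22−2)/6)² = 11.111
te_HVAC install = (1 + 4·4 + 19)/6 = 36/6 = 6; σ²_HVAC install = ((19−1)/6)² = 9.000
te_Insulation = (1 + 4·2 + 9)/6 = 18/6 = 3; σ²_Insulation = ((9−1)/6)² = 1.778

Forward pass:
ES_Excavation = 0; EF_Excavation = 3
ES_Foundation = 0; EF_Foundation = 13
ES_Framing = 0; EF_Framing = 12
ES_Roofing = 13; EF_Roofing = 13+7 = 20
ES_Electrical rough-in = 12; EF_Electrical rough-in = 12+7 = 19
ES_Plumbing rough-in = 12; EF_Plumbing rough-in = 12+8 = 20
ES_HVAC install = max(EF_Foundation=13, EF_Plumbing rough-in=20) = 20; EF_HVAC install = 20+6 = 26
ES_Insulation = max(EF_Excavation=3, EF_Roofing=20, EF_Electrical rough-in=19, EF_HVAC install=26) = 26; EF_Insulation = 26+3 = 29
Expected project duration μ = 29 days. Critical path: Framing → Plumbing rough-in → HVAC install → Insulation.

Variance along critical path = 1.778 + 11.111 + 9.000 + 1.778 = 23.667
σ = √23.667 = 4.865 days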